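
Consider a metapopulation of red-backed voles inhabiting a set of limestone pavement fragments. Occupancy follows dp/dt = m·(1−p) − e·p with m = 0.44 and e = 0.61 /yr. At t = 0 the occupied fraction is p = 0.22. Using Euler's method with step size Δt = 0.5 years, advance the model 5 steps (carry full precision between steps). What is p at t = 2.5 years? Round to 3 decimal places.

0.414

Update rule: p ← p + [m·(1−p) − e·p]·Δt with Δt = 0.5.
step 1: Δp = +0.10450, p = 0.32450
step 2: Δp = +0.04964, p = 0.37414
step 3: Δp = +0.02358, p = 0.39772
step 4: Δp = +0.01120, p = 0.40891
step 5: Δp = +0.00532, p = 0.41423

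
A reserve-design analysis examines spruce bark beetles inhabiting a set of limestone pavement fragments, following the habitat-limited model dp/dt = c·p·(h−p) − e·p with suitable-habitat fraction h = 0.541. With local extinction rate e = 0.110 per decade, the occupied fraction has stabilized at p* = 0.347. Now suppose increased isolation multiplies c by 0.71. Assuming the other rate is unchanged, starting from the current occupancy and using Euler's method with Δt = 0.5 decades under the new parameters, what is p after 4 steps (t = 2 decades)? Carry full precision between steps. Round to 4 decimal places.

Balance c(h−p*) = e gives c = e/(0.541 − 0.34700) = 0.110/0.19400 = 0.56701.
Starting from p₀ = 0.34700; update p ← p + (dp/dt)·Δt with the new parameters.
t = 0.5: p = 0.34700 + (-0.00553) = 0.34147
t = 1: p = 0.34147 + (-0.00507) = 0.33640
t = 1.5: p = 0.33640 + (-0.00465) = 0.33175
t = 2: p = 0.33175 + (-0.00427) = 0.32748

0.3275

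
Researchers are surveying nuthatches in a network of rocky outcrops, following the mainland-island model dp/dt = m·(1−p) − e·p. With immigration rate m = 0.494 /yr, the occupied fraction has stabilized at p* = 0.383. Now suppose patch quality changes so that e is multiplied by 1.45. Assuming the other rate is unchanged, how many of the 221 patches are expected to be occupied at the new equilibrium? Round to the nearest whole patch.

66

Balance m(1−p*) = e·p* gives e = m(1−p*)/p* = 0.494×0.61700/0.38300 = 0.79582.
New p* = m/(m+e) = 0.49400/(0.49400+1.15394) = 0.29977.
Expected occupied = 221 × 0.29977 = 66.25 ≈ 66.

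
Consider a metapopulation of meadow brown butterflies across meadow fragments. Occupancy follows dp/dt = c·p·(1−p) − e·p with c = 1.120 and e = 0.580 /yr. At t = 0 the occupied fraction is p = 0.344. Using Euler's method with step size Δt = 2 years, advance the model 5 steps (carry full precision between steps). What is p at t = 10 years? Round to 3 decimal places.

0.482

Update rule: p ← p + [c·p·(1−p) − e·p]·Δt with Δt = 2.
step 1: Δp = +0.10645, p = 0.45045
step 2: Δp = +0.03198, p = 0.48243
step 3: Δp = -0.00031, p = 0.48212
step 4: Δp = +0.00002, p = 0.48214
step 5: Δp = -0.00000, p = 0.48214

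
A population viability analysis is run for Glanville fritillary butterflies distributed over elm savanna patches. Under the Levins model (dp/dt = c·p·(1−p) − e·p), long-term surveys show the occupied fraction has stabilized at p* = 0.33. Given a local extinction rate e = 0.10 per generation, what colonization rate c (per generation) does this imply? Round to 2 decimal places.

At equilibrium c(1−p*) = e, so c = e/(1−p*).
c = 0.10/(1 − 0.33) = 0.10/0.6700 = 0.1493.

0.15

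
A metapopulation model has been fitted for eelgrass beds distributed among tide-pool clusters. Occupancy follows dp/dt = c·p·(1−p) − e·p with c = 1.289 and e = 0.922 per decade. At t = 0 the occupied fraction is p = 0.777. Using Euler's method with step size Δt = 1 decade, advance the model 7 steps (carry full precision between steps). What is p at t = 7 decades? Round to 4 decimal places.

0.2847

Update rule: p ← p + [c·p·(1−p) − e·p]·Δt with Δt = 1.
step 1: Δp = -0.49305, p = 0.28395
step 2: Δp = +0.00028, p = 0.28423
step 3: Δp = +0.00018, p = 0.28441
step 4: Δp = +0.00011, p = 0.28452
step 5: Δp = +0.00007, p = 0.28459
step 6: Δp = +0.00005, p = 0.28464
step 7: Δp = +0.00003, p = 0.28467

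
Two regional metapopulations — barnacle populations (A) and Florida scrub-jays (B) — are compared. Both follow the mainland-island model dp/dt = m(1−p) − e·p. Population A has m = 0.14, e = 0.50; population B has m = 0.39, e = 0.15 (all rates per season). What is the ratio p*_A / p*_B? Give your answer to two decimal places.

0.30

A: p*_A = m/(m+e) = 0.14/0.6400 = 0.2188.
B: p*_B = 0.39/0.5400 = 0.7222.
p*_A / p*_B = 0.2188/0.7222 = 0.3029.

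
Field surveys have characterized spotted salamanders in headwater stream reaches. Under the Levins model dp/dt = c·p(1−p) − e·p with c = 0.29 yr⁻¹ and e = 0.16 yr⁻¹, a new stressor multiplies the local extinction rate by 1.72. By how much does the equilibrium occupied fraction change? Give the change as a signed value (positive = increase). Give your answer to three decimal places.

Before: p* = 1 − 0.16/0.29 = 0.4483.
After the change, c = 0.29, e = 0.2752, so p* = 1 − 0.2752/0.29 = 0.0510.
Δp* = 0.0510 − 0.4483 = -0.3972.

-0.397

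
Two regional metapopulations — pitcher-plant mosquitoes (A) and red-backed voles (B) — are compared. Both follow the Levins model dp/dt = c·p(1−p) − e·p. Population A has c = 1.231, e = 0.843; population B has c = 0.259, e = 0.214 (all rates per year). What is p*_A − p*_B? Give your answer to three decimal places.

A: p*_A = 1 − 0.843/1.231 = 0.3152.
B: p*_B = 1 − 0.214/0.259 = 0.1737.
p*_A − p*_B = 0.3152 − 0.1737 = 0.1414.

0.141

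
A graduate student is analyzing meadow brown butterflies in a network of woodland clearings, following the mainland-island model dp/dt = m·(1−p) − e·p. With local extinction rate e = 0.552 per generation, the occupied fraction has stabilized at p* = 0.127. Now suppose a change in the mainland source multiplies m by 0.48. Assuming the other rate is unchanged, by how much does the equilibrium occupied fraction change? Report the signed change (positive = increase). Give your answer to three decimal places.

Balance m(1−p*) = e·p* gives m = e·p*/(1−p*) = 0.552×0.12700/0.87300 = 0.08030.
New p* = m/(m+e) = 0.03854/(0.03854+0.55200) = 0.06526.
Δp* = 0.06526 − 0.12700 = -0.06174.

-0.062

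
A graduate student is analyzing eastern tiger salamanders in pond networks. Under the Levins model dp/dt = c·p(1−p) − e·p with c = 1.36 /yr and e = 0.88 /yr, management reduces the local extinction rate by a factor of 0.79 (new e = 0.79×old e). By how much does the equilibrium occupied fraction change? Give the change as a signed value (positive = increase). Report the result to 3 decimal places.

Before: p* = 1 − 0.88/1.36 = 0.3529.
After the change, c = 1.36, e = 0.6952, so p* = 1 − 0.6952/1.36 = 0.4888.
Δp* = 0.4888 − 0.3529 = +0.1359.

0.136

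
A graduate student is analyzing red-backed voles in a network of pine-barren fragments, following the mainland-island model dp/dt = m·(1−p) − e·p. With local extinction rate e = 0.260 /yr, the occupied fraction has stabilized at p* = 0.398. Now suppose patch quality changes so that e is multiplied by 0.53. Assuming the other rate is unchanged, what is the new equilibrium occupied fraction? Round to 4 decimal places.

0.5550

Balance m(1−p*) = e·p* gives m = e·p*/(1−p*) = 0.260×0.39800/0.60200 = 0.17189.
New p* = m/(m+e) = 0.17189/(0.17189+0.13780) = 0.55504.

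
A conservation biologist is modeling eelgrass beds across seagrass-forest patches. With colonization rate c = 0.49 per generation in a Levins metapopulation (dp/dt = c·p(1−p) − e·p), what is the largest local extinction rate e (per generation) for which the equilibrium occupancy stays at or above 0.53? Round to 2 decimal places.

0.23

1 − e/c ≥ 0.53 ⇒ e ≤ c(1 − 0.53) = 0.49 × 0.4700.
e_max = 0.2303.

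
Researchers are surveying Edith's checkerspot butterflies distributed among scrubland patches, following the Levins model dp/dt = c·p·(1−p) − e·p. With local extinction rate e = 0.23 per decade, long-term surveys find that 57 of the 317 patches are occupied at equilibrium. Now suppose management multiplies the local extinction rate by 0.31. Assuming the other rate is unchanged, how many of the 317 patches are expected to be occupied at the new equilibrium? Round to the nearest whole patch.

236

Observed p* = 57/317 = 0.17981.
Balance c(1−p*) = e gives c = e/(1 − 0.17981) = 0.23/0.82019 = 0.28042.
New p* = 1 − e/c = 1 − 0.07130/0.28042 = 0.74574.
Expected occupied = 317 × 0.74574 = 236.40 ≈ 236.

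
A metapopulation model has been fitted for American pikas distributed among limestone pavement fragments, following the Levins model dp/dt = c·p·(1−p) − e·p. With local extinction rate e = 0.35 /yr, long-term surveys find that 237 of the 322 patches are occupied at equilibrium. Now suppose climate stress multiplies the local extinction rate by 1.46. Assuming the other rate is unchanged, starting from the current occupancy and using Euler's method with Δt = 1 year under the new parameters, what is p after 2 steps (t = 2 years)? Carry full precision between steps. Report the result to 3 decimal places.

Observed p* = 237/322 = 0.73602.
Balance c(1−p*) = e gives c = e/(1 − 0.73602) = 0.35/0.26398 = 1.32588.
Starting from p₀ = 0.73602; update p ← p + (dp/dt)·Δt with the new parameters.
  1  |  dp/dt·Δt = -0.118500  |  p_1 = 0.617525
  2  |  dp/dt·Δt = -0.002398  |  p_2 = 0.615127

0.615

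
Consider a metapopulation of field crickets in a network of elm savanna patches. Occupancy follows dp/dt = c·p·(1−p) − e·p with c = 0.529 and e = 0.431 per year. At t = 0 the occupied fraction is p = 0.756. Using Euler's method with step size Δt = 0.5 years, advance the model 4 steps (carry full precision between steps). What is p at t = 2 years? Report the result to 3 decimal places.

Update rule: p ← p + [c·p·(1−p) − e·p]·Δt with Δt = 0.5.
p: 0.75600 → 0.64187  (Δp = -0.11413)
p: 0.64187 → 0.56435  (Δp = -0.07752)
p: 0.56435 → 0.50776  (Δp = -0.05659)
p: 0.50776 → 0.46445  (Δp = -0.04331)

0.464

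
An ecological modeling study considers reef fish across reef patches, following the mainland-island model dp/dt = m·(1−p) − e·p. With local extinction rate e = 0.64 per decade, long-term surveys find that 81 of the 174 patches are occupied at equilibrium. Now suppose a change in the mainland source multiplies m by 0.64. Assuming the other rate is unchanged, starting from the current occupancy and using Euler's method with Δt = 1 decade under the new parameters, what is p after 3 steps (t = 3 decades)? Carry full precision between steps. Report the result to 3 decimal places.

0.358

Observed p* = 81/174 = 0.46552.
Balance m(1−p*) = e·p* gives m = e·p*/(1−p*) = 0.64×0.46552/0.53448 = 0.55742.
Starting from p₀ = 0.46552; update p ← p + (dp/dt)·Δt with the new parameters.
  1  |  dp/dt·Δt = -0.107255  |  p_1 = 0.358262
  2  |  dp/dt·Δt = -0.000349  |  p_2 = 0.357913
  3  |  dp/dt·Δt = -0.000001  |  p_3 = 0.357912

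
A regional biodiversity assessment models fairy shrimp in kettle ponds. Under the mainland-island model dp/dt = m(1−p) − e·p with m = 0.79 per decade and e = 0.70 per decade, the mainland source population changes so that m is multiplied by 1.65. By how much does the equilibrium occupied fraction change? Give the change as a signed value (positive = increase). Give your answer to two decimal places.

0.12

Before: p* = 0.79/(0.79+0.70) = 0.5302.
After: m = 1.3035, e = 0.7; p* = 1.3035/2.0035 = 0.6506.
Δp* = 0.6506 − 0.5302 = +0.1204.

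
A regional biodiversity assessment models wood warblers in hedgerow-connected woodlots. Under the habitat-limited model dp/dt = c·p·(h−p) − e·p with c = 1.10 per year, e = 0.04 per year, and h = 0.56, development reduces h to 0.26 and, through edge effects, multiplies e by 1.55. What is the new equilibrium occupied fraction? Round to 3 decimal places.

0.204

Before: p* = h − e/c = 0.56 − 0.04/1.10 = 0.56 − 0.0364 = 0.5236.
After: c = 1.1, e = 0.062, h = 0.26; p* = 0.26 − 0.062/1.1 = 0.2036.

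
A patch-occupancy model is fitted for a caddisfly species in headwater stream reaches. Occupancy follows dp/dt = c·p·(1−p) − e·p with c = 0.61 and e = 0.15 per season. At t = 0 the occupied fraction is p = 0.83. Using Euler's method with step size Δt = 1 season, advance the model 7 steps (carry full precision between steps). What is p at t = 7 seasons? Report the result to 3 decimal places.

0.755

Update rule: p ← p + [c·p·(1−p) − e·p]·Δt with Δt = 1.
step 1: Δp = -0.03843, p = 0.79157
step 2: Δp = -0.01809, p = 0.77348
step 3: Δp = -0.00914, p = 0.76433
step 4: Δp = -0.00477, p = 0.75956
step 5: Δp = -0.00253, p = 0.75703
step 6: Δp = -0.00135, p = 0.75568
step 7: Δp = -0.00073, p = 0.75495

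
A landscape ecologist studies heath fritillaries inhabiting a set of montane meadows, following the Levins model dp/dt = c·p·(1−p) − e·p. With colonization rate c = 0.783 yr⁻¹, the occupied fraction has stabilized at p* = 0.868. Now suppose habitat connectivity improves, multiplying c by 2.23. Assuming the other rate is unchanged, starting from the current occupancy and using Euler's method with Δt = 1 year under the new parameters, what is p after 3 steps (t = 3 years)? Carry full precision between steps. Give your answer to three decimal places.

0.957

Balance c(1−p*) = e gives e = 0.783×(1 − 0.86800) = 0.10336.
Starting from p₀ = 0.86800; update p ← p + (dp/dt)·Δt with the new parameters.
step 1: Δp = +0.11035, p = 0.97835
step 2: Δp = -0.06413, p = 0.91422
step 3: Δp = +0.04244, p = 0.95666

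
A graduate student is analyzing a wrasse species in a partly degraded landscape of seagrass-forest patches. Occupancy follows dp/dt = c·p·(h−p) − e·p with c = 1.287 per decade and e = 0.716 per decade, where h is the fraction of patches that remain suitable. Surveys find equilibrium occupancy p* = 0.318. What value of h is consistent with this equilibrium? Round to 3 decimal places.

At equilibrium c(h−p*) = e, so h = p* + e/c.
h = 0.318 + 0.716/1.287 = 0.318 + 0.5563 = 0.8743.

0.874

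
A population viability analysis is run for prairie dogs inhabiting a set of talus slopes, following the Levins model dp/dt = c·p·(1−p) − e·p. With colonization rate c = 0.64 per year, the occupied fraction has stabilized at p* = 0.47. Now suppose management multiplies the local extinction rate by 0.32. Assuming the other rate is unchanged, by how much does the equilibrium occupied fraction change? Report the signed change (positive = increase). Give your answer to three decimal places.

0.360

Balance c(1−p*) = e gives e = 0.64×(1 − 0.47000) = 0.33920.
New p* = 1 − e/c = 1 − 0.10854/0.64000 = 0.83041.
Δp* = 0.83041 − 0.47000 = +0.36041.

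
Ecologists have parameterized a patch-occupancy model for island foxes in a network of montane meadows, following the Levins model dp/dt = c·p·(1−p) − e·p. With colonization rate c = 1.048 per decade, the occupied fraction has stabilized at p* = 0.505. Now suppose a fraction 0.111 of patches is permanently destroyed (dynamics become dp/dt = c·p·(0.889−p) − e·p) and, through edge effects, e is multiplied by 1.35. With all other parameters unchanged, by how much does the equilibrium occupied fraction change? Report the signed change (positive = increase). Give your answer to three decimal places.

Balance c(1−p*) = e gives e = 1.048×(1 − 0.50500) = 0.51876.
New p* = 0.889 − e/c = 0.889 − 0.70033/1.04800 = 0.22075.
Δp* = 0.22075 − 0.50500 = -0.28425.

-0.284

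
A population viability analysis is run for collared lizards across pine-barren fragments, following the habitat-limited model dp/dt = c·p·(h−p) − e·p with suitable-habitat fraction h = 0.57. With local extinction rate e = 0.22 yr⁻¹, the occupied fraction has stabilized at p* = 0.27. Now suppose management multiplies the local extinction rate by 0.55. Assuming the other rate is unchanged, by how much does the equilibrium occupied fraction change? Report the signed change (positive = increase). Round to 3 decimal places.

Balance c(h−p*) = e gives c = e/(0.57 − 0.27000) = 0.22/0.30000 = 0.73333.
New p* = 0.57 − e/c = 0.57 − 0.12100/0.73333 = 0.40500.
Δp* = 0.40500 − 0.27000 = +0.13500.

0.135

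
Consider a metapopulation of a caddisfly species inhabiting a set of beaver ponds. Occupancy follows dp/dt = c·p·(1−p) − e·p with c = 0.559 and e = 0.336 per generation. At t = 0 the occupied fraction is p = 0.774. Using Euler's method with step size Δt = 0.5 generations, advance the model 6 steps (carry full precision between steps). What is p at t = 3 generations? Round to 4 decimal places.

Update rule: p ← p + [c·p·(1−p) − e·p]·Δt with Δt = 0.5.
t = 0.5: p = 0.77400 + (-0.08114) = 0.69286
t = 1: p = 0.69286 + (-0.05692) = 0.63594
t = 1.5: p = 0.63594 + (-0.04213) = 0.59381
t = 2: p = 0.59381 + (-0.03234) = 0.56147
t = 2.5: p = 0.56147 + (-0.02551) = 0.53596
t = 3: p = 0.53596 + (-0.02053) = 0.51543

0.5154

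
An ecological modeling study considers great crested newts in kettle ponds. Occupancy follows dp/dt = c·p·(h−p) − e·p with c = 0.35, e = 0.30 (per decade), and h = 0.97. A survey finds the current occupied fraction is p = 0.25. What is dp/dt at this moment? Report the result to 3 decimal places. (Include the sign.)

-0.012

Colonization term: c·p·(h−p) = 0.35×0.25×0.7200 = 0.06300.
Extinction term: e·p = 0.07500.
dp/dt = 0.06300 − 0.07500 = -0.01200.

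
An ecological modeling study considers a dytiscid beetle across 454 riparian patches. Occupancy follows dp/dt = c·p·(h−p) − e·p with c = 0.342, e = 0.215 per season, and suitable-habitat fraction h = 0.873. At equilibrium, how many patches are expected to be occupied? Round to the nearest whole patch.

p* = h − e/c = 0.873 − 0.6287 = 0.2443.
Expected occupied patches = N × p* = 454 × 0.2443 = 110.93 ≈ 111.

111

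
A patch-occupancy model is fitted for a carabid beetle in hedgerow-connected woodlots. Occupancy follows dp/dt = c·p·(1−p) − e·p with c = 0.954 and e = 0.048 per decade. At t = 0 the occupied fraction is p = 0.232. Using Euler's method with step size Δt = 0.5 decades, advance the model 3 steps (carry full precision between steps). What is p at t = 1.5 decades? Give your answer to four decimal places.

Update rule: p ← p + [c·p·(1−p) − e·p]·Δt with Δt = 0.5.
step 1: Δp = +0.07942, p = 0.31142
step 2: Δp = +0.09481, p = 0.40623
step 3: Δp = +0.10531, p = 0.51154

0.5115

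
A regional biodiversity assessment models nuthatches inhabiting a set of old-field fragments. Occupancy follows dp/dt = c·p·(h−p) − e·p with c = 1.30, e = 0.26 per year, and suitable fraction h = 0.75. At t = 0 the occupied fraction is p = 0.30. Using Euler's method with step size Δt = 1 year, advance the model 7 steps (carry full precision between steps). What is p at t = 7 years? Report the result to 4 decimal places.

Update rule: p ← p + [c·p·(h−p) − e·p]·Δt with Δt = 1.
t = 1: p = 0.30000 + (+0.09750) = 0.39750
t = 2: p = 0.39750 + (+0.07880) = 0.47630
t = 3: p = 0.47630 + (+0.04563) = 0.52194
t = 4: p = 0.52194 + (+0.01904) = 0.54098
t = 5: p = 0.54098 + (+0.00634) = 0.54732
t = 6: p = 0.54732 + (+0.00190) = 0.54923
t = 7: p = 0.54923 + (+0.00055) = 0.54978

0.5498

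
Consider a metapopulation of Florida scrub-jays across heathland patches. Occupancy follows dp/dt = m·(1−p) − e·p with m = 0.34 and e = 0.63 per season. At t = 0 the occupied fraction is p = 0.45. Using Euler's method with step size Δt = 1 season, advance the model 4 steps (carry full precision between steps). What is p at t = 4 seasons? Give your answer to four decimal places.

0.3505

Update rule: p ← p + [m·(1−p) − e·p]·Δt with Δt = 1.
step 1: Δp = -0.09650, p = 0.35350
step 2: Δp = -0.00290, p = 0.35061
step 3: Δp = -0.00009, p = 0.35052
step 4: Δp = -0.00000, p = 0.35052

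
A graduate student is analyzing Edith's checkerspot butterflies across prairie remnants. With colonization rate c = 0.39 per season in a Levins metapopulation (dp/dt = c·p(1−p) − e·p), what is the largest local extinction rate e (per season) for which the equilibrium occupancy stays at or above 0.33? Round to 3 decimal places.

0.261

1 − e/c ≥ 0.33 ⇒ e ≤ c(1 − 0.33) = 0.39 × 0.6700.
e_max = 0.2613.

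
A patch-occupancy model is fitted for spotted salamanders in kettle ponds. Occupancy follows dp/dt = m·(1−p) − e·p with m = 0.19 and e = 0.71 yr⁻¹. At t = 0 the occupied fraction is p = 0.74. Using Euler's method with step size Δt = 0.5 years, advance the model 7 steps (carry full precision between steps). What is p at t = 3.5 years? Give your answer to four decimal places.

0.2192

Update rule: p ← p + [m·(1−p) − e·p]·Δt with Δt = 0.5.
step 1: Δp = -0.23800, p = 0.50200
step 2: Δp = -0.13090, p = 0.37110
step 3: Δp = -0.07199, p = 0.29911
step 4: Δp = -0.03960, p = 0.25951
step 5: Δp = -0.02178, p = 0.23773
step 6: Δp = -0.01198, p = 0.22575
step 7: Δp = -0.00659, p = 0.21916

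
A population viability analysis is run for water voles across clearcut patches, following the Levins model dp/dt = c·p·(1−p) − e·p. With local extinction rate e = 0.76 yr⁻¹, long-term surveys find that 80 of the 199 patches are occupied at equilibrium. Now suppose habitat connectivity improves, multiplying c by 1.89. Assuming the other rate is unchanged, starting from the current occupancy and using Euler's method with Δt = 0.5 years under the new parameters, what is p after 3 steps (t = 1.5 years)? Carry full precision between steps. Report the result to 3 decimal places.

Observed p* = 80/199 = 0.40201.
Balance c(1−p*) = e gives c = e/(1 − 0.40201) = 0.76/0.59799 = 1.27092.
Starting from p₀ = 0.40201; update p ← p + (dp/dt)·Δt with the new parameters.
p: 0.40201 → 0.53797  (Δp = +0.13596)
p: 0.53797 → 0.63207  (Δp = +0.09410)
p: 0.63207 → 0.67119  (Δp = +0.03912)

0.671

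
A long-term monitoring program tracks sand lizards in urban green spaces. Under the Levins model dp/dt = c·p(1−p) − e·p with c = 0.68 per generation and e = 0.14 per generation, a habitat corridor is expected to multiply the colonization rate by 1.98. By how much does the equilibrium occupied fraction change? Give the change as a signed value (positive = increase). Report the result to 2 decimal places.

0.10

Before: p* = 1 − 0.14/0.68 = 0.7941.
After the change, c = 1.3464, e = 0.14, so p* = 1 − 0.14/1.3464 = 0.8960.
Δp* = 0.8960 − 0.7941 = +0.1019.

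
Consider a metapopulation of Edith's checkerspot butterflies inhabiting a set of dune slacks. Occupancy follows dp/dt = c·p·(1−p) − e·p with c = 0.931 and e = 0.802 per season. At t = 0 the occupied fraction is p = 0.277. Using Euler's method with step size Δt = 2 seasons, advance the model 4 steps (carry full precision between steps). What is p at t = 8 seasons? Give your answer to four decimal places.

0.1576

Update rule: p ← p + [c·p·(1−p) − e·p]·Δt with Δt = 2.
  1  |  dp/dt·Δt = -0.071403  |  p_1 = 0.205597
  2  |  dp/dt·Δt = -0.025663  |  p_2 = 0.179934
  3  |  dp/dt·Δt = -0.013862  |  p_3 = 0.166072
  4  |  dp/dt·Δt = -0.008507  |  p_4 = 0.157565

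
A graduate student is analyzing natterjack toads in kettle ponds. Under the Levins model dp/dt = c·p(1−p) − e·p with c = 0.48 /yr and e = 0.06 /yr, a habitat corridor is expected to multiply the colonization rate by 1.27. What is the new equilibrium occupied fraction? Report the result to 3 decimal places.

0.902

Before: p* = 1 − 0.06/0.48 = 0.8750.
After the change, c = 0.6096, e = 0.06, so p* = 1 − 0.06/0.6096 = 0.9016.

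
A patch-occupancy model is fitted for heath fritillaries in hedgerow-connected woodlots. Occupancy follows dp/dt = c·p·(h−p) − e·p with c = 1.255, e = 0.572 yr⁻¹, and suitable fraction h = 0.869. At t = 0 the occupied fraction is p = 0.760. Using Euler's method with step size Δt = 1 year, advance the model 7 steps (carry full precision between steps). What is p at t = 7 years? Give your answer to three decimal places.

0.413

Update rule: p ← p + [c·p·(h−p) − e·p]·Δt with Δt = 1.
  1  |  dp/dt·Δt = -0.330756  |  p_1 = 0.429244
  2  |  dp/dt·Δt = -0.008631  |  p_2 = 0.420614
  3  |  dp/dt·Δt = -0.003901  |  p_3 = 0.416712
  4  |  dp/dt·Δt = -0.001825  |  p_4 = 0.414888
  5  |  dp/dt·Δt = -0.000867  |  p_5 = 0.414021
  6  |  dp/dt·Δt = -0.000415  |  p_6 = 0.413606
  7  |  dp/dt·Δt = -0.000199  |  p_7 = 0.413407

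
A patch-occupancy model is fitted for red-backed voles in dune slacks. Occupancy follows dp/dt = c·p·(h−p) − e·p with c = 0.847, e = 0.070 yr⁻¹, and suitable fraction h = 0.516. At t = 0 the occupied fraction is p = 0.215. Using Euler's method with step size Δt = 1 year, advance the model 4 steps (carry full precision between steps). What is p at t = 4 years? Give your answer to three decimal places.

Update rule: p ← p + [c·p·(h−p) − e·p]·Δt with Δt = 1.
p: 0.21500 → 0.25476  (Δp = +0.03976)
p: 0.25476 → 0.29330  (Δp = +0.03854)
p: 0.29330 → 0.32809  (Δp = +0.03479)
p: 0.32809 → 0.35735  (Δp = +0.02925)

0.357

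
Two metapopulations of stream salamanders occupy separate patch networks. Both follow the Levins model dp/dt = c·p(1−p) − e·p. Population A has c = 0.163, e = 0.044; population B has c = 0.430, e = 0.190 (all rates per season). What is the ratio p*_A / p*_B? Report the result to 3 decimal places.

A: p*_A = 1 − 0.044/0.163 = 0.7301.
B: p*_B = 1 − 0.190/0.430 = 0.5581.
p*_A / p*_B = 0.7301/0.5581 = 1.3080.

1.308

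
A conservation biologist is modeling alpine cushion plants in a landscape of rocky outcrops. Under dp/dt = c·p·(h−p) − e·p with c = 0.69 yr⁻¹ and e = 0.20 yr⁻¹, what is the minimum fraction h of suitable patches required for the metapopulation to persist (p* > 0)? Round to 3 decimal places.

p* = h − e/c is positive only when h > e/c.
h_min = e/c = 0.20/0.69 = 0.2899.

0.290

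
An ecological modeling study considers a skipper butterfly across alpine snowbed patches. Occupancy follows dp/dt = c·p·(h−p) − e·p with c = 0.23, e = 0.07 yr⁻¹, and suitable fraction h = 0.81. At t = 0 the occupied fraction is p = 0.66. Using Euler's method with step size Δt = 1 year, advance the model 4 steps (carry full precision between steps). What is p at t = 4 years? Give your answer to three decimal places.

Update rule: p ← p + [c·p·(h−p) − e·p]·Δt with Δt = 1.
t = 1: p = 0.66000 + (-0.02343) = 0.63657
t = 2: p = 0.63657 + (-0.01917) = 0.61740
t = 3: p = 0.61740 + (-0.01587) = 0.60153
t = 4: p = 0.60153 + (-0.01327) = 0.58827

0.588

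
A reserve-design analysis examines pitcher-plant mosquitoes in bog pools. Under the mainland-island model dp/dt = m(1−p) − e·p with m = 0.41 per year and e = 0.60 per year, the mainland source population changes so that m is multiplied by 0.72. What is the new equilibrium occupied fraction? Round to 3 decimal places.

Before: p* = 0.41/(0.41+0.60) = 0.4059.
After: m = 0.2952, e = 0.6; p* = 0.2952/0.8952 = 0.3298.

0.330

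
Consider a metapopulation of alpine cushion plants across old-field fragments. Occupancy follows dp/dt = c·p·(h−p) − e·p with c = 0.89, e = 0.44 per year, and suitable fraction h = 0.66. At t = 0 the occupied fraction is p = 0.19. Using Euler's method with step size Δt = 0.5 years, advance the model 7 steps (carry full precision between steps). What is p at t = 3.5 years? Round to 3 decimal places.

0.179

Update rule: p ← p + [c·p·(h−p) − e·p]·Δt with Δt = 0.5.
p: 0.19000 → 0.18794  (Δp = -0.00206)
p: 0.18794 → 0.18607  (Δp = -0.00187)
p: 0.18607 → 0.18438  (Δp = -0.00169)
p: 0.18438 → 0.18284  (Δp = -0.00154)
p: 0.18284 → 0.18144  (Δp = -0.00140)
p: 0.18144 → 0.18016  (Δp = -0.00128)
p: 0.18016 → 0.17899  (Δp = -0.00117)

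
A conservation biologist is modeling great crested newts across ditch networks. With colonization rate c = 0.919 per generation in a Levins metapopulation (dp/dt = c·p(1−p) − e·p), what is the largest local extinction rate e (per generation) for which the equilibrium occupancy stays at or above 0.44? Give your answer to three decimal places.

0.515

1 − e/c ≥ 0.44 ⇒ e ≤ c(1 − 0.44) = 0.919 × 0.5600.
e_max = 0.5146.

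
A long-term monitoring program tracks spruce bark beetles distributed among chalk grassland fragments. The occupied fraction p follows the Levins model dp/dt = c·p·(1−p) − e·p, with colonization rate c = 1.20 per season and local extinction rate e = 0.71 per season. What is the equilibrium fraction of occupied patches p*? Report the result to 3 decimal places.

0.408

At equilibrium, colonization balances extinction: c·p*·(1−p*) = e·p*.
So p* = 1 − e/c = 1 − 0.71/1.20 = 1 − 0.5917 = 0.4083.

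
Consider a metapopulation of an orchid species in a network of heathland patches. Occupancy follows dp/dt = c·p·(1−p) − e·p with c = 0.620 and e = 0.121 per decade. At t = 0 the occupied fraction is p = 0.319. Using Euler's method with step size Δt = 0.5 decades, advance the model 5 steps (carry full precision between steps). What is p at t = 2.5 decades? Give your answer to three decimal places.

0.562

Update rule: p ← p + [c·p·(1−p) − e·p]·Δt with Δt = 0.5.
p: 0.31900 → 0.36704  (Δp = +0.04804)
p: 0.36704 → 0.41686  (Δp = +0.04981)
p: 0.41686 → 0.46700  (Δp = +0.05014)
p: 0.46700 → 0.51590  (Δp = +0.04891)
p: 0.51590 → 0.56211  (Δp = +0.04621)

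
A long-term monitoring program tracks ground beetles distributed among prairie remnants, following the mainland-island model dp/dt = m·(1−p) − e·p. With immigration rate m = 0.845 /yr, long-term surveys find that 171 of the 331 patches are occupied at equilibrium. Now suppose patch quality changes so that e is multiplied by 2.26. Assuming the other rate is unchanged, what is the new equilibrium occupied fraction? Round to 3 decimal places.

Observed p* = 171/331 = 0.51662.
Balance m(1−p*) = e·p* gives e = m(1−p*)/p* = 0.845×0.48338/0.51662 = 0.79063.
New p* = m/(m+e) = 0.84500/(0.84500+1.78682) = 0.32107.

0.321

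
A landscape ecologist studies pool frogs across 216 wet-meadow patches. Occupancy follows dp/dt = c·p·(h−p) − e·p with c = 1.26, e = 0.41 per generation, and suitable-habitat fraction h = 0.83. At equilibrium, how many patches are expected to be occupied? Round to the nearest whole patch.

109

p* = h − e/c = 0.83 − 0.3254 = 0.5046.
Expected occupied patches = N × p* = 216 × 0.5046 = 108.99 ≈ 109.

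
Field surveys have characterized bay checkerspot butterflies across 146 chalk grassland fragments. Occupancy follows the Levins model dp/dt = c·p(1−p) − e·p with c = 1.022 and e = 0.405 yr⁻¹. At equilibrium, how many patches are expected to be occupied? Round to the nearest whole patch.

88

p* = 1 − e/c = 1 − 0.405/1.022 = 0.6037.
Expected occupied patches = N × p* = 146 × 0.6037 = 88.14 ≈ 88.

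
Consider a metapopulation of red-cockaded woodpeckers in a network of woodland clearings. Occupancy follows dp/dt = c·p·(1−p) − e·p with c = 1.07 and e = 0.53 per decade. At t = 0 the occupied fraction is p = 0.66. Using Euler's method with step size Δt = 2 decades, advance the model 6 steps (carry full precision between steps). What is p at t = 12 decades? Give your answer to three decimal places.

0.505

Update rule: p ← p + [c·p·(1−p) − e·p]·Δt with Δt = 2.
  1  |  dp/dt·Δt = -0.219384  |  p_1 = 0.440616
  2  |  dp/dt·Δt = +0.060400  |  p_2 = 0.501016
  3  |  dp/dt·Δt = +0.003920  |  p_3 = 0.504937
  4  |  dp/dt·Δt = -0.000285  |  p_4 = 0.504652
  5  |  dp/dt·Δt = +0.000023  |  p_5 = 0.504675
  6  |  dp/dt·Δt = -0.000002  |  p_6 = 0.504673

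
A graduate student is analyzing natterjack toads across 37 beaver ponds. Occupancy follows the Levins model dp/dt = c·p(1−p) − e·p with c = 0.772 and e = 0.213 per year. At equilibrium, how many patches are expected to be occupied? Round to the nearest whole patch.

p* = 1 − e/c = 1 − 0.213/0.772 = 0.7241.
Expected occupied patches = N × p* = 37 × 0.7241 = 26.79 ≈ 27.

27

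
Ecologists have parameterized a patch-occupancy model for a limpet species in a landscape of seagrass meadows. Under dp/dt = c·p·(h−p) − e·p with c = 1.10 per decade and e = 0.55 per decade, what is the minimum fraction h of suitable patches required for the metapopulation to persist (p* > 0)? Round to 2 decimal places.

0.50

p* = h − e/c is positive only when h > e/c.
h_min = e/c = 0.55/1.10 = 0.5000.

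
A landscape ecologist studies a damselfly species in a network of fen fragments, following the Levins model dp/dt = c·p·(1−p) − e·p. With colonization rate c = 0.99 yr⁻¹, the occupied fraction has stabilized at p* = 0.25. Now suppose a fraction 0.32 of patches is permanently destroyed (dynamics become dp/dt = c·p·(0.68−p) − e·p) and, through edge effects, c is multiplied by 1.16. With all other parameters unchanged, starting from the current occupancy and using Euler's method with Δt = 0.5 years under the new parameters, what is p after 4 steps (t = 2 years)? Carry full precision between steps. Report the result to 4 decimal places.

Balance c(1−p*) = e gives e = 0.99×(1 − 0.25000) = 0.74250.
Starting from p₀ = 0.25000; update p ← p + (dp/dt)·Δt with the new parameters.
  1  |  dp/dt·Δt = -0.031086  |  p_1 = 0.218914
  2  |  dp/dt·Δt = -0.023313  |  p_2 = 0.195601
  3  |  dp/dt·Δt = -0.018212  |  p_3 = 0.177389
  4  |  dp/dt·Δt = -0.014661  |  p_4 = 0.162728

0.1627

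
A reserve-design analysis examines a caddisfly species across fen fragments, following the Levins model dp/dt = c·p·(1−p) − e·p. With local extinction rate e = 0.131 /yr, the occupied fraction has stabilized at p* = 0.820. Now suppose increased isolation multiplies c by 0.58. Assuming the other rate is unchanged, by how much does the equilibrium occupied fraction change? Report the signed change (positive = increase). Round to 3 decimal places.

Balance c(1−p*) = e gives c = e/(1 − 0.82000) = 0.131/0.18000 = 0.72778.
New p* = 1 − e/c = 1 − 0.13100/0.42211 = 0.68965.
Δp* = 0.68965 − 0.82000 = -0.13035.

-0.130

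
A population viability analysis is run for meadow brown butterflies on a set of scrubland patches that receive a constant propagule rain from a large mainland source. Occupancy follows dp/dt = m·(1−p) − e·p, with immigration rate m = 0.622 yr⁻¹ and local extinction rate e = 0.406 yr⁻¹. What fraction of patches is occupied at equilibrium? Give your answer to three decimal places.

0.605

At equilibrium the propagule rain into empty patches balances local extinction: m(1−p*) = e·p*.
p* = m/(m+e) = 0.622/(0.622+0.406) = 0.622/1.0280 = 0.6051.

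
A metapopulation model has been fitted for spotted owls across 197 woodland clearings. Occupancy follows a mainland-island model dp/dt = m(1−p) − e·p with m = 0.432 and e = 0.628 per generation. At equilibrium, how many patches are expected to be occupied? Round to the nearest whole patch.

p* = m/(m+e) = 0.432/1.0600 = 0.4075.
Expected occupied patches = N × p* = 197 × 0.4075 = 80.29 ≈ 80.

80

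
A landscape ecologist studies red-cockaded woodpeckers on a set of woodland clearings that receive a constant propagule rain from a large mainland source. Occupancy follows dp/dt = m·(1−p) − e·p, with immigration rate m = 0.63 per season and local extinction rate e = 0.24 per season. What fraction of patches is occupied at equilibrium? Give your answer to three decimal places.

0.724

At equilibrium the propagule rain into empty patches balances local extinction: m(1−p*) = e·p*.
p* = m/(m+e) = 0.63/(0.63+0.24) = 0.63/0.8700 = 0.7241.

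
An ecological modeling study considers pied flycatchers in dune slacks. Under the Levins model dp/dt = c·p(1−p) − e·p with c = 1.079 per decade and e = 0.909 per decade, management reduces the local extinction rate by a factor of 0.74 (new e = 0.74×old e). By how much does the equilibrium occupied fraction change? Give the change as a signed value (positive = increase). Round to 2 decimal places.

0.22

Before: p* = 1 − 0.909/1.079 = 0.1576.
After the change, c = 1.079, e = 0.67266, so p* = 1 − 0.67266/1.079 = 0.3766.
Δp* = 0.3766 − 0.1576 = +0.2190.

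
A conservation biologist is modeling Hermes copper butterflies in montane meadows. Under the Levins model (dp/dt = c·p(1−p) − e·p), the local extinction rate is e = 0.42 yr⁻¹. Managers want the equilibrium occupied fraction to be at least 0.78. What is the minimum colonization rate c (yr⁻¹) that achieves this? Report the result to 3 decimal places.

1.909

p* = 1 − e/c ≥ 0.78 requires e/c ≤ 0.2200, i.e. c ≥ e/0.2200.
c_min = 0.42/0.2200 = 1.9091.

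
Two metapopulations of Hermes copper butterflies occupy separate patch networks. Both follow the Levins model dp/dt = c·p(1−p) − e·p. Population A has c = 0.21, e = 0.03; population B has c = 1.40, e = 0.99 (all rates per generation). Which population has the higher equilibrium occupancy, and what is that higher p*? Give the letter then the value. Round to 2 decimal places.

A: p*_A = 1 − 0.03/0.21 = 0.8571.
B: p*_B = 1 − 0.99/1.40 = 0.2929.
A is higher at 0.8571.

A, 0.86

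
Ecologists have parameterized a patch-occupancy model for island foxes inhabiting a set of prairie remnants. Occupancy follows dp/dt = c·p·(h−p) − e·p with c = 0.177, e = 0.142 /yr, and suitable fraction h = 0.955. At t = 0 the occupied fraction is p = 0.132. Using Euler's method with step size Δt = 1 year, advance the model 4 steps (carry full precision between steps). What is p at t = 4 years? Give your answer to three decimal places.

Update rule: p ← p + [c·p·(h−p) − e·p]·Δt with Δt = 1.
t = 1: p = 0.13200 + (+0.00048) = 0.13248
t = 2: p = 0.13248 + (+0.00047) = 0.13296
t = 3: p = 0.13296 + (+0.00047) = 0.13343
t = 4: p = 0.13343 + (+0.00046) = 0.13388

0.134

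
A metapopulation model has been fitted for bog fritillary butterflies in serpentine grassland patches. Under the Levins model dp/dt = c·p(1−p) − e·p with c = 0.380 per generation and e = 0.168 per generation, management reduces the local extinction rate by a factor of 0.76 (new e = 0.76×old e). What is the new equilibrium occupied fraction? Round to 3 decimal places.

0.664

Before: p* = 1 − 0.168/0.380 = 0.5579.
After the change, c = 0.38, e = 0.12768, so p* = 1 − 0.12768/0.38 = 0.6640.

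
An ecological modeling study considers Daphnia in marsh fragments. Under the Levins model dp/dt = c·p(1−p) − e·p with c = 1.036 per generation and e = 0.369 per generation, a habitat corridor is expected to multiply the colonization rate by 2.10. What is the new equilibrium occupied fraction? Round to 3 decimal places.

0.830

Before: p* = 1 − 0.369/1.036 = 0.6438.
After the change, c = 2.1756, e = 0.369, so p* = 1 − 0.369/2.1756 = 0.8304.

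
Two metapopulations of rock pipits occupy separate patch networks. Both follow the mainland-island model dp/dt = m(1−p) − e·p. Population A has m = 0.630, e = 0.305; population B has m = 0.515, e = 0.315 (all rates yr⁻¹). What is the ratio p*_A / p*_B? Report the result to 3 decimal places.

A: p*_A = m/(m+e) = 0.630/0.9350 = 0.6738.
B: p*_B = 0.515/0.8300 = 0.6205.
p*_A / p*_B = 0.6738/0.6205 = 1.0859.

1.086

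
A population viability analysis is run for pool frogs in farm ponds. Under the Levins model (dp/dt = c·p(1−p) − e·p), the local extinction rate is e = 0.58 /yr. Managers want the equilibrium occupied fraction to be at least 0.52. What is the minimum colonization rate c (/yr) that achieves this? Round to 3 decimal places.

p* = 1 − e/c ≥ 0.52 requires e/c ≤ 0.4800, i.e. c ≥ e/0.4800.
c_min = 0.58/0.4800 = 1.2083.

1.208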